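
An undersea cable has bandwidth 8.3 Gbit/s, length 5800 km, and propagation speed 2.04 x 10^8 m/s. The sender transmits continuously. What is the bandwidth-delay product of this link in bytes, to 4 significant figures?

29500000 bytes

Propagation delay = 5800000 / 204000000 = 0.0284314 s.
BDP = R × t_prop = 8.3e+09 × 0.0284314 = 235980000 bits.
In bytes: 235980000/8 = 29500000 bytes.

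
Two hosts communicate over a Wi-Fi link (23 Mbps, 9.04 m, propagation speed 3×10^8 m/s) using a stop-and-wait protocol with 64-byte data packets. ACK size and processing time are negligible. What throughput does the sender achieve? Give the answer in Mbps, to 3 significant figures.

22.9 Mbps

t_tx = L/R = 512/23000000 = 2.22609e-05 s.
t_prop = 9.04/300000000 = 3.01333e-08 s; RTT = 6.02667e-08 s.
Cycle = t_tx + RTT = 2.23211e-05 s.
Throughput = L / cycle = 512 / 2.23211e-05 = 22.9 Mbps.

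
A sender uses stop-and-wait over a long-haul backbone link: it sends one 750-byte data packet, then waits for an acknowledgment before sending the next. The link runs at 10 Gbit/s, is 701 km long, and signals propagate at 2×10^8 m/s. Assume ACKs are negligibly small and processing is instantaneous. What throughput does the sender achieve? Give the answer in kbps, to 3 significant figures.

856 kbps

t_tx = L/R = 6000/10000000000 = 6e-07 s.
t_prop = 701000/200000000 = 0.003505 s; RTT = 0.00701 s.
Cycle = t_tx + RTT = 0.0070106 s.
Throughput = L / cycle = 6000 / 0.0070106 = 856 kbps.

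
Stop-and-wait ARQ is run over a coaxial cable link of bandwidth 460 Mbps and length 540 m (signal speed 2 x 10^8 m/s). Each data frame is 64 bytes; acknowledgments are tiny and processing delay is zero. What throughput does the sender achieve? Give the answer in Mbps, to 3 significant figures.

78.6 Mbps

t_tx = L/R = 512/460000000 = 1.11304e-06 s.
t_prop = 540/200000000 = 2.7e-06 s; RTT = 5.4e-06 s.
Cycle = t_tx + RTT = 6.51304e-06 s.
Throughput = L / cycle = 512 / 6.51304e-06 = 78.6 Mbps.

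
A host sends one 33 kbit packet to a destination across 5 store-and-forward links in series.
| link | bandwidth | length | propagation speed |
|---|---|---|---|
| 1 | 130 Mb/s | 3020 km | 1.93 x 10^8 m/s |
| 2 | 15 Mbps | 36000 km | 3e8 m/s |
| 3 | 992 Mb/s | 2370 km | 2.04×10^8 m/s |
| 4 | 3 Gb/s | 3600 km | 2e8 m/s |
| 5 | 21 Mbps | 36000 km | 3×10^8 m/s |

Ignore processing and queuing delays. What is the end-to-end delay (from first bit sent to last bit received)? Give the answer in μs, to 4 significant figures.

289300 μs

L = 33000 bits.
Transmission delays (L/R per hop): 253.846, 2200, 33.2661, 11, 1571.43 μs; sum = 4069.54 μs.
Propagation delays (d/s per hop): 15647.7, 120000, 11617.6, 18000, 120000 μs; sum = 285265 μs.
End-to-end = 289300 μs.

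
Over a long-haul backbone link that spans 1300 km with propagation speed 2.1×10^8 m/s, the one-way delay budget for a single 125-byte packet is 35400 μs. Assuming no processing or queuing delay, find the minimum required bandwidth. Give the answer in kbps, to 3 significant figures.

L = 1000 bits.
Propagation delay = 1300000 / 210000000 = 6190.48 μs.
Transmission budget = 35400 − 6190.48 = 29209.5 μs.
R ≥ L / t_tx = 1000 bits / 0.0292095 s = 34.2 kbps.

34.2 kbps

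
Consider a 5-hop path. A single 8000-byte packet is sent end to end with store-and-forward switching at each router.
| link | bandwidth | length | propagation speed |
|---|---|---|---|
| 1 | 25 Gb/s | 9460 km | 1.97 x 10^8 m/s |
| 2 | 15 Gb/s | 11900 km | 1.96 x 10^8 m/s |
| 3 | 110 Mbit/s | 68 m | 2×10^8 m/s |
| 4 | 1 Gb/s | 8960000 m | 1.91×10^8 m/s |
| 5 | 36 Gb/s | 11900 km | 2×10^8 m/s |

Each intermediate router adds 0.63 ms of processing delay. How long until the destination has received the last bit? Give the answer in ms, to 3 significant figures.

L = 8000 × 8 = 64000 bits.
Transmission delays (L/R per hop): 0.00256, 0.00426667, 0.581818, 0.064, 0.00177778 ms; sum = 0.654423 ms.
Propagation delays (d/s per hop): 48.0203, 60.7143, 0.00034, 46.911, 59.5 ms; sum = 215.146 ms.
Processing at 4 router(s): 4 × 0.63 ms = 2.52 ms.
End-to-end = 218 ms.

218 ms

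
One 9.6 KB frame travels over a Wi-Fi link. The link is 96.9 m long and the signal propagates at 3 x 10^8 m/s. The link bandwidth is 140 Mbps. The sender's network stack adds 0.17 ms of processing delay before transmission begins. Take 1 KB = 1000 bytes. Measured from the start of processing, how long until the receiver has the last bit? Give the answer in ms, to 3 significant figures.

L = 76800 bits.
Transmission delay = L/R = 76800 / 140000000 = 0.548571 ms.
Propagation delay = d/s = 96.9 m / 300000000 m/s = 0.000323 ms.
Plus processing delay 0.17 ms = 0.17 ms.
Total = 0.719 ms.

0.719 ms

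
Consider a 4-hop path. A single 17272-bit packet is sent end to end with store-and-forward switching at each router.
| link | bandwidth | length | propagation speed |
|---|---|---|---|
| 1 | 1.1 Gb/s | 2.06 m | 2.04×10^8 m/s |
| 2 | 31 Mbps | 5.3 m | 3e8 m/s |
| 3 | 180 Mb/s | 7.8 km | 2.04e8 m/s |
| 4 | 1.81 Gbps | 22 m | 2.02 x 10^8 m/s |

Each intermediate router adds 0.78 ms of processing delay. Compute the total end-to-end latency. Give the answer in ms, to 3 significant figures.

3.06 ms

Transmission delays (L/R per hop): 0.0157018, 0.557161, 0.0959556, 0.00954254 ms; sum = 0.678361 ms.
Propagation delays (d/s per hop): 1.0098e-05, 1.76667e-05, 0.0382353, 0.000108911 ms; sum = 0.038372 ms.
Processing at 3 router(s): 3 × 0.78 ms = 2.34 ms.
End-to-end = 3.06 ms.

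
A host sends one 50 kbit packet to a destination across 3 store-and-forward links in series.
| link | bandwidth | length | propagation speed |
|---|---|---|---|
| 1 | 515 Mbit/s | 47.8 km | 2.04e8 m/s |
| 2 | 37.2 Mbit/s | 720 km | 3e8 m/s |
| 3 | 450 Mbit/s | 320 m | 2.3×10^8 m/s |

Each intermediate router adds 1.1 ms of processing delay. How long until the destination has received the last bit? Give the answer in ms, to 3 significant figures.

6.39 ms

L = 50000 bits.
Transmission delays (L/R per hop): 0.0970874, 1.34409, 0.111111 ms; sum = 1.55228 ms.
Propagation delays (d/s per hop): 0.234314, 2.4, 0.0013913 ms; sum = 2.63571 ms.
Processing at 2 router(s): 2 × 1.1 ms = 2.2 ms.
End-to-end = 6.39 ms.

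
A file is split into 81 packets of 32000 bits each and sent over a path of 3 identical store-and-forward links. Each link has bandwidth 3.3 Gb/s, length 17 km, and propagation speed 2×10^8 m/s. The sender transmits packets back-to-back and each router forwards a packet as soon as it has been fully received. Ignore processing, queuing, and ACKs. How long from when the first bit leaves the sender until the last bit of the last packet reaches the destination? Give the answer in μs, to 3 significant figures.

Per-hop transmission t_tx = L/R = 32000/3300000000 = 9.69697 μs.
Per-hop propagation t_prop = 17000/200000000 = 85 μs.
Pipeline fill: first packet needs 3·t_tx to clear all hops; remaining 80 packets each add one t_tx.
Total = (3+81-1)·t_tx + 3·t_prop = 83·9.69697 + 3·85 = 1060 μs.

1060 μs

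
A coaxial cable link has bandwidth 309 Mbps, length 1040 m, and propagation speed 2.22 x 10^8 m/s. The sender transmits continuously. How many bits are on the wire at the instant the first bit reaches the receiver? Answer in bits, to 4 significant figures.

1448 bits

Propagation delay = 1040 / 2.22e+08 = 4.68468e-06 s.
BDP = R × t_prop = 309000000 × 4.68468e-06 = 1447.57 bits.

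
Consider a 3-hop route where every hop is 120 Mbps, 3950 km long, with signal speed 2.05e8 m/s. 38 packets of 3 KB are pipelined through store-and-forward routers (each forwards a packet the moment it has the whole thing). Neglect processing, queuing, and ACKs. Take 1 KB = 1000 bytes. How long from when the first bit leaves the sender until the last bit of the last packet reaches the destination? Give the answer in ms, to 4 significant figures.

65.80 ms

Per-hop transmission t_tx = L/R = 24000/120000000 = 0.2 ms.
Per-hop propagation t_prop = 3950000/2.05e+08 = 19.2683 ms.
Pipeline fill: first packet needs 3·t_tx to clear all hops; remaining 37 packets each add one t_tx.
Total = (3+38-1)·t_tx + 3·t_prop = 40·0.2 + 3·19.2683 = 65.80 ms.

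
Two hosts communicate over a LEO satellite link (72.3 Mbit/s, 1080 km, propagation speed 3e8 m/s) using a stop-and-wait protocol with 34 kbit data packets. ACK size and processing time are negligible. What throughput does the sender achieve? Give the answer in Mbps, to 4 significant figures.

t_tx = L/R = 34000/72300000 = 0.000470263 s.
t_prop = 1080000/300000000 = 0.0036 s; RTT = 0.0072 s.
Cycle = t_tx + RTT = 0.00767026 s.
Throughput = L / cycle = 34000 / 0.00767026 = 4.433 Mbps.

4.433 Mbps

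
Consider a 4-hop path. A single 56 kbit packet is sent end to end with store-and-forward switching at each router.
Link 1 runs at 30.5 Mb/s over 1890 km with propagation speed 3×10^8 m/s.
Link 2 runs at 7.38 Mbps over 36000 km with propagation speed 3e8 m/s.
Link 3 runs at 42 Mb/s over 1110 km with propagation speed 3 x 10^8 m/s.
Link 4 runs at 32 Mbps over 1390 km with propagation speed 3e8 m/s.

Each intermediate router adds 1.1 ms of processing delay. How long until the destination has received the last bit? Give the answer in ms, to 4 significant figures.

L = 56000 bits.
Transmission delays (L/R per hop): 1.83607, 7.58808, 1.33333, 1.75 ms; sum = 12.5075 ms.
Propagation delays (d/s per hop): 6.3, 120, 3.7, 4.63333 ms; sum = 134.633 ms.
Processing at 3 router(s): 3 × 1.1 ms = 3.3 ms.
End-to-end = 150.4 ms.

150.4 ms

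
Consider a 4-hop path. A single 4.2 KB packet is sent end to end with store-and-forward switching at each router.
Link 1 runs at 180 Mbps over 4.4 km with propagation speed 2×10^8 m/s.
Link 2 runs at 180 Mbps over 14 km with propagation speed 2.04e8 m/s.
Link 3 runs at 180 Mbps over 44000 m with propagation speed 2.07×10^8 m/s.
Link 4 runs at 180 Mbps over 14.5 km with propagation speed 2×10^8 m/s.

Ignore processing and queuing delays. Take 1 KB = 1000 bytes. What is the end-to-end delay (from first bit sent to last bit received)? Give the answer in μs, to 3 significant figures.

L = 33600 bits.
Transmission delay per hop = L/R = 33600/180000000 = 186.667 μs; 4 hops → 746.667 μs.
Propagation delays (d/s per hop): 22, 68.6275, 212.56, 72.5 μs; sum = 375.688 μs.
End-to-end = 1120 μs.

1120 μs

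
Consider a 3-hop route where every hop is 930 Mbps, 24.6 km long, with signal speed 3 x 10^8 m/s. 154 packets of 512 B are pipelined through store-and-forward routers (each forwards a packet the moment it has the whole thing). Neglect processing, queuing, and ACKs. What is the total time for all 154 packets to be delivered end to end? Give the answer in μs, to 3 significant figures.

933 μs

Per-hop transmission t_tx = L/R = 4096/930000000 = 4.4043 μs.
Per-hop propagation t_prop = 24600/300000000 = 82 μs.
Pipeline fill: first packet needs 3·t_tx to clear all hops; remaining 153 packets each add one t_tx.
Total = (3+154-1)·t_tx + 3·t_prop = 156·4.4043 + 3·82 = 933 μs.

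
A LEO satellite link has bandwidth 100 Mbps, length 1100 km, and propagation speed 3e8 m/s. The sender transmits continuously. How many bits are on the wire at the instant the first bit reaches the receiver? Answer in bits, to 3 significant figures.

Propagation delay = 1100000 / 300000000 = 0.00366667 s.
BDP = R × t_prop = 100000000 × 0.00366667 = 366667 bits.

367000 bits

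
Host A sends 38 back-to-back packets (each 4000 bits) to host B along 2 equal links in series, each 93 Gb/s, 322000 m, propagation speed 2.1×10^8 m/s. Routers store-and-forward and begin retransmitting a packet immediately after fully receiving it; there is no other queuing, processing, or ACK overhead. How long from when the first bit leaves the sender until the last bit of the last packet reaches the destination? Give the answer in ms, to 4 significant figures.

3.068 ms

Per-hop transmission t_tx = L/R = 4000/93000000000 = 4.30108e-05 ms.
Per-hop propagation t_prop = 322000/210000000 = 1.53333 ms.
Pipeline fill: first packet needs 2·t_tx to clear all hops; remaining 37 packets each add one t_tx.
Total = (2+38-1)·t_tx + 2·t_prop = 39·4.30108e-05 + 2·1.53333 = 3.068 ms.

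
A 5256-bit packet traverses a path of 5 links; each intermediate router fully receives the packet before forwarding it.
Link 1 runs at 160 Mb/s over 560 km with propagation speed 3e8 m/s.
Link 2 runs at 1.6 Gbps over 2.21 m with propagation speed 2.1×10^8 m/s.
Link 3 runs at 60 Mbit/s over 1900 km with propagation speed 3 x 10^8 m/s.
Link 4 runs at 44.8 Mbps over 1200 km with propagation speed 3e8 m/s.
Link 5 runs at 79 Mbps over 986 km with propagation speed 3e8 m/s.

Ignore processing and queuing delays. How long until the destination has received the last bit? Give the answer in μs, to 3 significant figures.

15800 μs

Transmission delays (L/R per hop): 32.85, 3.285, 87.6, 117.321, 66.5316 μs; sum = 307.588 μs.
Propagation delays (d/s per hop): 1866.67, 0.0105238, 6333.33, 4000, 3286.67 μs; sum = 15486.7 μs.
End-to-end = 15800 μs.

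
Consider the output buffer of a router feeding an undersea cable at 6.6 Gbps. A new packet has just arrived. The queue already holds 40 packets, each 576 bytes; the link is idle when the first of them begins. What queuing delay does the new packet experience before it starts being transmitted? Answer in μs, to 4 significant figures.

Each queued packet: L/R = 4608/6600000000 = 0.698182 μs.
40 queued → 27.9273 μs.
Queuing delay = 27.93 μs.

27.93 μs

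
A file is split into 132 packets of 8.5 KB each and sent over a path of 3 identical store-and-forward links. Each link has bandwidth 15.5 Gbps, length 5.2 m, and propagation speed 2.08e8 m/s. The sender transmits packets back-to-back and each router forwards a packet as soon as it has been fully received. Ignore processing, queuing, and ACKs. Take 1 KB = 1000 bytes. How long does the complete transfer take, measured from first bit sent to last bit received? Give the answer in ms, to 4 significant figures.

Per-hop transmission t_tx = L/R = 68000/15500000000 = 0.0043871 ms.
Per-hop propagation t_prop = 5.2/208000000 = 2.5e-05 ms.
Pipeline fill: first packet needs 3·t_tx to clear all hops; remaining 131 packets each add one t_tx.
Total = (3+132-1)·t_tx + 3·t_prop = 134·0.0043871 + 3·2.5e-05 = 0.5879 ms.

0.5879 ms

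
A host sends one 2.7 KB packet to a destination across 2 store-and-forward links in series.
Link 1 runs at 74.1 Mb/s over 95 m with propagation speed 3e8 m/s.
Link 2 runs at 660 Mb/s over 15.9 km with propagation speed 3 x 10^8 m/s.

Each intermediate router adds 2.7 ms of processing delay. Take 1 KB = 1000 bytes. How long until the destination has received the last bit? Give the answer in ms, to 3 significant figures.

L = 21600 bits.
Transmission delays (L/R per hop): 0.291498, 0.0327273 ms; sum = 0.324225 ms.
Propagation delays (d/s per hop): 0.000316667, 0.053 ms; sum = 0.0533167 ms.
Processing at 1 router(s): 1 × 2.7 ms = 2.7 ms.
End-to-end = 3.08 ms.

3.08 ms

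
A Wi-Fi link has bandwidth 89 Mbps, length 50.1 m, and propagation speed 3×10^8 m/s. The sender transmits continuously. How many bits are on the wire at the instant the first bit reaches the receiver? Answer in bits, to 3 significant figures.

Propagation delay = 50.1 / 300000000 = 1.67e-07 s.
BDP = R × t_prop = 89000000 × 1.67e-07 = 14.863 bits.

14.9 bits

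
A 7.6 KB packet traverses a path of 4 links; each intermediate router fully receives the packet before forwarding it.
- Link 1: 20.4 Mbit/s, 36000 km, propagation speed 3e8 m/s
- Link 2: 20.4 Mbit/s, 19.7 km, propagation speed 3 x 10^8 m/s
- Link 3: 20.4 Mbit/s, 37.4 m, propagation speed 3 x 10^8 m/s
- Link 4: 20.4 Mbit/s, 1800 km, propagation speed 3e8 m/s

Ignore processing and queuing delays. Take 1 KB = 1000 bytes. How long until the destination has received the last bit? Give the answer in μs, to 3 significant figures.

L = 60800 bits.
Transmission delay per hop = L/R = 60800/20400000 = 2980.39 μs; 4 hops → 11921.6 μs.
Propagation delays (d/s per hop): 120000, 65.6667, 0.124667, 6000 μs; sum = 126066 μs.
End-to-end = 138000 μs.

138000 μs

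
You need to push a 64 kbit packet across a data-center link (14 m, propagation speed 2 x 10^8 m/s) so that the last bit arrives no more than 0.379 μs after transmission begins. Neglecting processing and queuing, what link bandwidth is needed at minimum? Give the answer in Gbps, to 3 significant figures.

207 Gbps

Propagation delay = 14 / 200000000 = 0.07 μs.
Transmission budget = 0.379 − 0.07 = 0.309 μs.
R ≥ L / t_tx = 64000 bits / 3.09e-07 s = 207 Gbps.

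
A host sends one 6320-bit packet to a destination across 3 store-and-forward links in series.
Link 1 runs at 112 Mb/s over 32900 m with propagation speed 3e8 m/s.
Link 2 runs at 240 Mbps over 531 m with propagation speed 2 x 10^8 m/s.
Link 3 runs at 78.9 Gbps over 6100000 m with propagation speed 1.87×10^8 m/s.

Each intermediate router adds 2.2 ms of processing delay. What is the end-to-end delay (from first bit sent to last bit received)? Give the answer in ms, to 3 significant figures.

Transmission delays (L/R per hop): 0.0564286, 0.0263333, 8.01014e-05 ms; sum = 0.082842 ms.
Propagation delays (d/s per hop): 0.109667, 0.002655, 32.6203 ms; sum = 32.7326 ms.
Processing at 2 router(s): 2 × 2.2 ms = 4.4 ms.
End-to-end = 37.2 ms.

37.2 ms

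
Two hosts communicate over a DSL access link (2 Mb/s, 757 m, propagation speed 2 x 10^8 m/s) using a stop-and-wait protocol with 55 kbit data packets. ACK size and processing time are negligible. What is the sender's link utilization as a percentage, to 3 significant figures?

t_tx = L/R = 55000/2000000 = 0.0275 s.
t_prop = 757/200000000 = 3.785e-06 s; RTT = 7.57e-06 s.
Cycle = t_tx + RTT = 0.0275076 s.
Utilization = t_tx / cycle = 0.0275/0.0275076 = 100 %.

100 %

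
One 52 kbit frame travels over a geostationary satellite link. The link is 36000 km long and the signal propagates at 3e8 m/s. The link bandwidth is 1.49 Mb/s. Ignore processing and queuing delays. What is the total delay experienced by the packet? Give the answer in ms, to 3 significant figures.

L = 52000 bits.
Transmission delay = L/R = 52000 / 1490000 = 34.8993 ms.
Propagation delay = d/s = 36000000 m / 300000000 m/s = 120 ms.
Total = 155 ms.

155 ms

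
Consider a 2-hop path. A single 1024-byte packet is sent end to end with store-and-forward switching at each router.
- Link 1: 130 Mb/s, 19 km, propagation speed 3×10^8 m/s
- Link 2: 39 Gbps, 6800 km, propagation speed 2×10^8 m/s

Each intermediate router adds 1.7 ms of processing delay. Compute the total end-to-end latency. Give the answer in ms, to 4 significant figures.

L = 1024 × 8 = 8192 bits.
Transmission delays (L/R per hop): 0.0630154, 0.000210051 ms; sum = 0.0632254 ms.
Propagation delays (d/s per hop): 0.0633333, 34 ms; sum = 34.0633 ms.
Processing at 1 router(s): 1 × 1.7 ms = 1.7 ms.
End-to-end = 35.83 ms.

35.83 ms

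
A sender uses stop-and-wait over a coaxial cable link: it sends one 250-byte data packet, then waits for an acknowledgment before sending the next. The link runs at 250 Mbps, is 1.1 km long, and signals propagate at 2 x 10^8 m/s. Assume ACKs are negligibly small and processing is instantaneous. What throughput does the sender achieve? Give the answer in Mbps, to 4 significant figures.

t_tx = L/R = 2000/250000000 = 8e-06 s.
t_prop = 1100/200000000 = 5.5e-06 s; RTT = 1.1e-05 s.
Cycle = t_tx + RTT = 1.9e-05 s.
Throughput = L / cycle = 2000 / 1.9e-05 = 105.3 Mbps.

105.3 Mbps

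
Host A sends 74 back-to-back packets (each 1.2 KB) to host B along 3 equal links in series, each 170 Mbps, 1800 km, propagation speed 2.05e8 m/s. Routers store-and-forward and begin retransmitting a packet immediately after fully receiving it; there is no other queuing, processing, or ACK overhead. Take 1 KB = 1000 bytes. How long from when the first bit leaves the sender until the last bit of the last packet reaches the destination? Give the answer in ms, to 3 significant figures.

Per-hop transmission t_tx = L/R = 9600/170000000 = 0.0564706 ms.
Per-hop propagation t_prop = 1800000/2.05e+08 = 8.78049 ms.
Pipeline fill: first packet needs 3·t_tx to clear all hops; remaining 73 packets each add one t_tx.
Total = (3+74-1)·t_tx + 3·t_prop = 76·0.0564706 + 3·8.78049 = 30.6 ms.

30.6 ms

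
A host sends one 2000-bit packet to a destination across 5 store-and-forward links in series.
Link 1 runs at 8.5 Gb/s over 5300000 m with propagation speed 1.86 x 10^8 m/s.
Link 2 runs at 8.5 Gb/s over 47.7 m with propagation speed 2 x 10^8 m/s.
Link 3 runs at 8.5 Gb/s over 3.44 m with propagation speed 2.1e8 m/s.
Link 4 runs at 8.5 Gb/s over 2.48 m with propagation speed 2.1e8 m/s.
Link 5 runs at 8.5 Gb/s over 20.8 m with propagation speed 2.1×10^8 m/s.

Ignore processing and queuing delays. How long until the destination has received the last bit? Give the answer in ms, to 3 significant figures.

Transmission delay per hop = L/R = 2000/8500000000 = 0.000235294 ms; 5 hops → 0.00117647 ms.
Propagation delays (d/s per hop): 28.4946, 0.0002385, 1.6381e-05, 1.18095e-05, 9.90476e-05 ms; sum = 28.495 ms.
End-to-end = 28.5 ms.

28.5 ms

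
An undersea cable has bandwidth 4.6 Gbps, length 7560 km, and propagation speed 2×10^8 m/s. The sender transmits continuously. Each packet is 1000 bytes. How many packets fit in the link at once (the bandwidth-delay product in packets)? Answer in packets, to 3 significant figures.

21700 packets

Propagation delay = 7560000 / 200000000 = 0.0378 s.
BDP = R × t_prop = 4600000000 × 0.0378 = 173880000 bits.
In packets of 8000 bits: 21700 packets.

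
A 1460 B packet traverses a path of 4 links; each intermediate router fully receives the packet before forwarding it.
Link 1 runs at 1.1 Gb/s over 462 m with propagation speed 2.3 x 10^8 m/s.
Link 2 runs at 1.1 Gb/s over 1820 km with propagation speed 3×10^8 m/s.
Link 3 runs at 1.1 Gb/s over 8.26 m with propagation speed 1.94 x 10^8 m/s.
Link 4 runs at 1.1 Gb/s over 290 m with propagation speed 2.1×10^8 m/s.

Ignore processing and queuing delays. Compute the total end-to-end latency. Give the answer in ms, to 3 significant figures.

L = 1460 × 8 = 11680 bits.
Transmission delay per hop = L/R = 11680/1100000000 = 0.0106182 ms; 4 hops → 0.0424727 ms.
Propagation delays (d/s per hop): 0.0020087, 6.06667, 4.25773e-05, 0.00138095 ms; sum = 6.0701 ms.
End-to-end = 6.11 ms.

6.11 ms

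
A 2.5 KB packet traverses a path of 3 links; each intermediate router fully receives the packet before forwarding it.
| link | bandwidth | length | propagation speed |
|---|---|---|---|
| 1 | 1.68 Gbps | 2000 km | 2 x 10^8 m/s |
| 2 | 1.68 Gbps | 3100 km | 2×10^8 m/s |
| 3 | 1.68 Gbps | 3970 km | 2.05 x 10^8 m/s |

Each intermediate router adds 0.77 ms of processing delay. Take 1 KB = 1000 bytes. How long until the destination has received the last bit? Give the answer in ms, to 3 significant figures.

L = 20000 bits.
Transmission delay per hop = L/R = 20000/1680000000 = 0.0119048 ms; 3 hops → 0.0357143 ms.
Propagation delays (d/s per hop): 10, 15.5, 19.3659 ms; sum = 44.8659 ms.
Processing at 2 router(s): 2 × 0.77 ms = 1.54 ms.
End-to-end = 46.4 ms.

46.4 ms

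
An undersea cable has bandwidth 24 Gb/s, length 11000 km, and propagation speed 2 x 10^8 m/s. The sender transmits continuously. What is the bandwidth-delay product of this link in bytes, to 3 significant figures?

Propagation delay = 11000000 / 200000000 = 0.055 s.
BDP = R × t_prop = 24000000000 × 0.055 = 1320000000 bits.
In bytes: 1320000000/8 = 165000000 bytes.

165000000 bytes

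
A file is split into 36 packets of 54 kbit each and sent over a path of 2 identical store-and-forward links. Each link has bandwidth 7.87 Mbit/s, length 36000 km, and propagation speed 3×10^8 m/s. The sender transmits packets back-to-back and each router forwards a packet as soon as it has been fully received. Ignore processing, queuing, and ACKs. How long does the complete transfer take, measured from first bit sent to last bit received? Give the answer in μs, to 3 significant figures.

494000 μs

Per-hop transmission t_tx = L/R = 54000/7870000 = 6861.5 μs.
Per-hop propagation t_prop = 36000000/300000000 = 120000 μs.
Pipeline fill: first packet needs 2·t_tx to clear all hops; remaining 35 packets each add one t_tx.
Total = (2+36-1)·t_tx + 2·t_prop = 37·6861.5 + 2·120000 = 494000 μs.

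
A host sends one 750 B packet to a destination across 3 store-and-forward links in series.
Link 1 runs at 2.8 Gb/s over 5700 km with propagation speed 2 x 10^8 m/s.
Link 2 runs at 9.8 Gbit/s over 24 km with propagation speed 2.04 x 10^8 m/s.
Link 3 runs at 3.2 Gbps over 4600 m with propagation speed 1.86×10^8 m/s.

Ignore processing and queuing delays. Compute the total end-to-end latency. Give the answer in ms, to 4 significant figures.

28.65 ms

L = 750 × 8 = 6000 bits.
Transmission delays (L/R per hop): 0.00214286, 0.000612245, 0.001875 ms; sum = 0.0046301 ms.
Propagation delays (d/s per hop): 28.5, 0.117647, 0.0247312 ms; sum = 28.6424 ms.
End-to-end = 28.65 ms.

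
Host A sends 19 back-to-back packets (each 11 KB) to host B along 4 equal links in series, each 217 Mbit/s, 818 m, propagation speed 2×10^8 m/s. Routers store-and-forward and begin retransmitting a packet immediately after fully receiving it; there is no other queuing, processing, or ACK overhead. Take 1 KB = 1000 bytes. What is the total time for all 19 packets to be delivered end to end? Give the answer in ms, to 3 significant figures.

Per-hop transmission t_tx = L/R = 88000/217000000 = 0.40553 ms.
Per-hop propagation t_prop = 818/200000000 = 0.00409 ms.
Pipeline fill: first packet needs 4·t_tx to clear all hops; remaining 18 packets each add one t_tx.
Total = (4+19-1)·t_tx + 4·t_prop = 22·0.40553 + 4·0.00409 = 8.94 ms.

8.94 ms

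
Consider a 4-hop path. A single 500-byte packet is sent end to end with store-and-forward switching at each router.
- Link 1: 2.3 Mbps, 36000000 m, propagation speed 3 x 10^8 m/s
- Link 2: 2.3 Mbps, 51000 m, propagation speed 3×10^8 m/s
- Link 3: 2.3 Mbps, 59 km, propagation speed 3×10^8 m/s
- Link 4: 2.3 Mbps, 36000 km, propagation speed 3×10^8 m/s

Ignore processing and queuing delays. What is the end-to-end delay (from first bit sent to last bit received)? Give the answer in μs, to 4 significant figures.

L = 500 × 8 = 4000 bits.
Transmission delay per hop = L/R = 4000/2300000 = 1739.13 μs; 4 hops → 6956.52 μs.
Propagation delays (d/s per hop): 120000, 170, 196.667, 120000 μs; sum = 240367 μs.
End-to-end = 247300 μs.

247300 μs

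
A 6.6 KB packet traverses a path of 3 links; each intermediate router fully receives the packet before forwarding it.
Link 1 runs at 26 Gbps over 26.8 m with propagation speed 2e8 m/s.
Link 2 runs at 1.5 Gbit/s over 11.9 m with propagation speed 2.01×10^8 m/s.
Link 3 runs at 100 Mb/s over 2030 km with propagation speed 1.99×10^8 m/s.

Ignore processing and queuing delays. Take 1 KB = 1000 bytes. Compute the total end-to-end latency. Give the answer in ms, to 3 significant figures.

L = 52800 bits.
Transmission delays (L/R per hop): 0.00203077, 0.0352, 0.528 ms; sum = 0.565231 ms.
Propagation delays (d/s per hop): 0.000134, 5.9204e-05, 10.201 ms; sum = 10.2012 ms.
End-to-end = 10.8 ms.

10.8 ms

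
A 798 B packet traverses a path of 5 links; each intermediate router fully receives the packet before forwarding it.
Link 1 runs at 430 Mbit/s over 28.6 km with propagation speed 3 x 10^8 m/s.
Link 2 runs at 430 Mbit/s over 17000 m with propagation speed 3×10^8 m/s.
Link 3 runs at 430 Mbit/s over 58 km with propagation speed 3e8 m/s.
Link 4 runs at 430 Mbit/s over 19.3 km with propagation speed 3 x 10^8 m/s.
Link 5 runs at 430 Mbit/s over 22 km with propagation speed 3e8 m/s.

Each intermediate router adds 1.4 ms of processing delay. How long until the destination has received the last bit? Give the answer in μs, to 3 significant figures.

L = 798 × 8 = 6384 bits.
Transmission delay per hop = L/R = 6384/430000000 = 14.8465 μs; 5 hops → 74.2326 μs.
Propagation delays (d/s per hop): 95.3333, 56.6667, 193.333, 64.3333, 73.3333 μs; sum = 483 μs.
Processing at 4 router(s): 4 × 1.4 ms = 5600 μs.
End-to-end = 6160 μs.

6160 μs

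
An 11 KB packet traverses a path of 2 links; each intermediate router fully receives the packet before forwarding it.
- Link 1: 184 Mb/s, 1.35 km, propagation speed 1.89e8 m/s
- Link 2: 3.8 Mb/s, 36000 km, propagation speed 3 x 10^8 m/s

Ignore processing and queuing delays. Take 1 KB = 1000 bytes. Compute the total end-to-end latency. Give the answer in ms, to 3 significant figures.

L = 88000 bits.
Transmission delays (L/R per hop): 0.478261, 23.1579 ms; sum = 23.6362 ms.
Propagation delays (d/s per hop): 0.00714286, 120 ms; sum = 120.007 ms.
End-to-end = 144 ms.

144 ms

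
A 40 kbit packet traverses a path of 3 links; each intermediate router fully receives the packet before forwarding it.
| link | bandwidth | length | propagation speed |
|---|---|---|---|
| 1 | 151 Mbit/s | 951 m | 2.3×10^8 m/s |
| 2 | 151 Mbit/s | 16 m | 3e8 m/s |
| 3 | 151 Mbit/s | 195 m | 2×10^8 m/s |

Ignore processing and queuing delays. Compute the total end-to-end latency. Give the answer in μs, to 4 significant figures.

L = 40000 bits.
Transmission delay per hop = L/R = 40000/151000000 = 264.901 μs; 3 hops → 794.702 μs.
Propagation delays (d/s per hop): 4.13478, 0.0533333, 0.975 μs; sum = 5.16312 μs.
End-to-end = 799.9 μs.

799.9 μs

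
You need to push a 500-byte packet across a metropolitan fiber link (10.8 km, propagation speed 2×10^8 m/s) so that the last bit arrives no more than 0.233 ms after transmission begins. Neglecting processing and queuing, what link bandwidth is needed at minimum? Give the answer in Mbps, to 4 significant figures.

L = 4000 bits.
Propagation delay = 10800 / 200000000 = 0.054 ms.
Transmission budget = 0.233 − 0.054 = 0.179 ms.
R ≥ L / t_tx = 4000 bits / 0.000179 s = 22.35 Mbps.

22.35 Mbps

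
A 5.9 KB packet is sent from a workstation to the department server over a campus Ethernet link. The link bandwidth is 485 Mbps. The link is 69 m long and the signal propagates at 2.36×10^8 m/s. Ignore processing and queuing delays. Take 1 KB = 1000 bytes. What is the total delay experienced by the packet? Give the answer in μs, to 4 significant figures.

L = 47200 bits.
Transmission delay = L/R = 47200 / 485000000 = 97.3196 μs.
Propagation delay = d/s = 69 m / 236000000 m/s = 0.292373 μs.
Total = 97.61 μs.

97.61 μs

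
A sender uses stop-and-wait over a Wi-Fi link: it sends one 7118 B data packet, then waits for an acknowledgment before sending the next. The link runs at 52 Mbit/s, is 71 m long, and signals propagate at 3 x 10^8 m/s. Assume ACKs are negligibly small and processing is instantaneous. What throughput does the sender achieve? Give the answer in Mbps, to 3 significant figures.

t_tx = L/R = 56944/52000000 = 0.00109508 s.
t_prop = 71/300000000 = 2.36667e-07 s; RTT = 4.73333e-07 s.
Cycle = t_tx + RTT = 0.00109555 s.
Throughput = L / cycle = 56944 / 0.00109555 = 52.0 Mbps.

52.0 Mbps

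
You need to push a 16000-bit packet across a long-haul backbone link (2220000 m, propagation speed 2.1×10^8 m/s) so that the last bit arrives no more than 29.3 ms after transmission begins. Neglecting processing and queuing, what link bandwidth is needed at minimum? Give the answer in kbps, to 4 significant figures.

Propagation delay = 2220000 / 210000000 = 10.5714 ms.
Transmission budget = 29.3 − 10.5714 = 18.7286 ms.
R ≥ L / t_tx = 16000 bits / 0.0187286 s = 854.3 kbps.

854.3 kbps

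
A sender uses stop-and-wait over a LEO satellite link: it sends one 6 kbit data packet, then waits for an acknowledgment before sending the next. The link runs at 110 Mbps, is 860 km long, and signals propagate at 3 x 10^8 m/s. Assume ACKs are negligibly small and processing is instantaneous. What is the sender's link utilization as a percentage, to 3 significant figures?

0.942 %

t_tx = L/R = 6000/110000000 = 5.45455e-05 s.
t_prop = 860000/300000000 = 0.00286667 s; RTT = 0.00573333 s.
Cycle = t_tx + RTT = 0.00578788 s.
Utilization = t_tx / cycle = 5.45455e-05/0.00578788 = 0.942 %.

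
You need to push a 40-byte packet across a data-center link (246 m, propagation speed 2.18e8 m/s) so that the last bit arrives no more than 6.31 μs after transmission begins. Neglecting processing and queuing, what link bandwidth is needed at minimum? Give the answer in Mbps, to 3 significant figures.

L = 320 bits.
Propagation delay = 246 / 2.18e+08 = 1.12844 μs.
Transmission budget = 6.31 − 1.12844 = 5.18156 μs.
R ≥ L / t_tx = 320 bits / 5.18156e-06 s = 61.8 Mbps.

61.8 Mbps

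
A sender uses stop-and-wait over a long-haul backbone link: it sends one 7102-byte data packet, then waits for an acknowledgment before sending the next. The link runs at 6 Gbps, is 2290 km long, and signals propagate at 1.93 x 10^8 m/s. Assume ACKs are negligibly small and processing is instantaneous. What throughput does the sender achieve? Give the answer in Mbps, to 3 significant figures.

t_tx = L/R = 56816/6000000000 = 9.46933e-06 s.
t_prop = 2290000/193000000 = 0.0118653 s; RTT = 0.0237306 s.
Cycle = t_tx + RTT = 0.02374 s.
Throughput = L / cycle = 56816 / 0.02374 = 2.39 Mbps.

2.39 Mbps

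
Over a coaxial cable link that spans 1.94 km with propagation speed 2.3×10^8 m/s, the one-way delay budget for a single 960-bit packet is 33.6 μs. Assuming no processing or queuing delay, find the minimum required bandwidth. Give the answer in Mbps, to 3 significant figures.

38.1 Mbps

Propagation delay = 1940 / 2.3e+08 = 8.43478 μs.
Transmission budget = 33.6 − 8.43478 = 25.1652 μs.
R ≥ L / t_tx = 960 bits / 2.51652e-05 s = 38.1 Mbps.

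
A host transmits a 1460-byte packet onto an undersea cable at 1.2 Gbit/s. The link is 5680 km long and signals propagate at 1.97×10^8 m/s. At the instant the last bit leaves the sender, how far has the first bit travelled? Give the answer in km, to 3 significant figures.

t_tx = L/R = 11680/1200000000 = 9.73333e-06 s.
Distance = s × t_tx = 197000000 × 9.73333e-06 = 1.92 km.

1.92 km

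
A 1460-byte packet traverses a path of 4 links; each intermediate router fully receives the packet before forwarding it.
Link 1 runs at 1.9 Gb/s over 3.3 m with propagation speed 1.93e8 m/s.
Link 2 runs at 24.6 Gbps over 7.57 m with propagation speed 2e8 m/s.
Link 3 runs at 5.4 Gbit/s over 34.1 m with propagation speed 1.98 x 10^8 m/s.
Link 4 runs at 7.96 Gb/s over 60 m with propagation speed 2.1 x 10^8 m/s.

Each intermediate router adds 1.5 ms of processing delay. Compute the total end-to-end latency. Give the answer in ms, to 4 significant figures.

L = 1460 × 8 = 11680 bits.
Transmission delays (L/R per hop): 0.00614737, 0.000474797, 0.00216296, 0.00146734 ms; sum = 0.0102525 ms.
Propagation delays (d/s per hop): 1.70984e-05, 3.785e-05, 0.000172222, 0.000285714 ms; sum = 0.000512885 ms.
Processing at 3 router(s): 3 × 1.5 ms = 4.5 ms.
End-to-end = 4.511 ms.

4.511 ms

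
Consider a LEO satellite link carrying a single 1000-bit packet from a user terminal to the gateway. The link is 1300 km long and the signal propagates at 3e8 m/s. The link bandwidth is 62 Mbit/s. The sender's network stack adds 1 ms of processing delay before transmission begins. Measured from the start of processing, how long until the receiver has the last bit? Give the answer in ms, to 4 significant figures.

5.349 ms

Transmission delay = L/R = 1000 / 62000000 = 0.016129 ms.
Propagation delay = d/s = 1300000 m / 300000000 m/s = 4.33333 ms.
Plus processing delay 1 ms = 1 ms.
Total = 5.349 ms.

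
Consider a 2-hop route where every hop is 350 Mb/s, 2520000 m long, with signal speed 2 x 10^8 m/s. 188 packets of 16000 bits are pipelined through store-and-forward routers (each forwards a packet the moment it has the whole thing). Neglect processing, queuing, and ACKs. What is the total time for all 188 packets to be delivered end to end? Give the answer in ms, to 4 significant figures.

33.84 ms

Per-hop transmission t_tx = L/R = 16000/350000000 = 0.0457143 ms.
Per-hop propagation t_prop = 2520000/200000000 = 12.6 ms.
Pipeline fill: first packet needs 2·t_tx to clear all hops; remaining 187 packets each add one t_tx.
Total = (2+188-1)·t_tx + 2·t_prop = 189·0.0457143 + 2·12.6 = 33.84 ms.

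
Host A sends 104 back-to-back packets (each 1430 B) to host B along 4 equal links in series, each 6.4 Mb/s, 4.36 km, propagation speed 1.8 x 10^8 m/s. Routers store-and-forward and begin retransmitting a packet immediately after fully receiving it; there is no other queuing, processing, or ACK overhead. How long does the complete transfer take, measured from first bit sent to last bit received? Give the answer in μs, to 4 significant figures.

Per-hop transmission t_tx = L/R = 11440/6400000 = 1787.5 μs.
Per-hop propagation t_prop = 4360/180000000 = 24.2222 μs.
Pipeline fill: first packet needs 4·t_tx to clear all hops; remaining 103 packets each add one t_tx.
Total = (4+104-1)·t_tx + 4·t_prop = 107·1787.5 + 4·24.2222 = 191400 μs.

191400 μs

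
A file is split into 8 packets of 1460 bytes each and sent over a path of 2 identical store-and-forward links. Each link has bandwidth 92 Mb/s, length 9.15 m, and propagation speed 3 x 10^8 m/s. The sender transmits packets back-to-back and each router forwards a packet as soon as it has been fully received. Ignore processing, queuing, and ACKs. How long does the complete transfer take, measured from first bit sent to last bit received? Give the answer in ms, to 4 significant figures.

Per-hop transmission t_tx = L/R = 11680/92000000 = 0.126957 ms.
Per-hop propagation t_prop = 9.15/300000000 = 3.05e-05 ms.
Pipeline fill: first packet needs 2·t_tx to clear all hops; remaining 7 packets each add one t_tx.
Total = (2+8-1)·t_tx + 2·t_prop = 9·0.126957 + 2·3.05e-05 = 1.143 ms.

1.143 ms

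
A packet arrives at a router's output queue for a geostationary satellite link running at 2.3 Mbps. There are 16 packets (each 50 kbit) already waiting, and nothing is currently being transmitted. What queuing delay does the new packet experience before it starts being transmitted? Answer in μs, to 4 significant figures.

Each queued packet: L/R = 50000/2300000 = 21739.1 μs.
16 queued → 347826 μs.
Queuing delay = 347800 μs.

347800 μs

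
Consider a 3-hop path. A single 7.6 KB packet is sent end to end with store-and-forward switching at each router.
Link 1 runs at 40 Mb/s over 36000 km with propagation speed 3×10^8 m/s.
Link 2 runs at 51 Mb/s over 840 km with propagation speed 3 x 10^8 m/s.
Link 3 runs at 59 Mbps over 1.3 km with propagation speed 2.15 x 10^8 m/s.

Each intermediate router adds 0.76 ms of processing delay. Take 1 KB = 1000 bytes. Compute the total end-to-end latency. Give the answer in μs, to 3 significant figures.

128000 μs

L = 60800 bits.
Transmission delays (L/R per hop): 1520, 1192.16, 1030.51 μs; sum = 3742.67 μs.
Propagation delays (d/s per hop): 120000, 2800, 6.04651 μs; sum = 122806 μs.
Processing at 2 router(s): 2 × 0.76 ms = 1520 μs.
End-to-end = 128000 μs.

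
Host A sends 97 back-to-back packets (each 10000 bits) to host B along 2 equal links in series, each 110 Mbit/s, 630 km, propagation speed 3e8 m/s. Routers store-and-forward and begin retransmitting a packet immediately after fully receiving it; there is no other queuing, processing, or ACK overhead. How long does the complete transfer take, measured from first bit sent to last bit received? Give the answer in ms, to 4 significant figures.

13.11 ms

Per-hop transmission t_tx = L/R = 10000/110000000 = 0.0909091 ms.
Per-hop propagation t_prop = 630000/300000000 = 2.1 ms.
Pipeline fill: first packet needs 2·t_tx to clear all hops; remaining 96 packets each add one t_tx.
Total = (2+97-1)·t_tx + 2·t_prop = 98·0.0909091 + 2·2.1 = 13.11 ms.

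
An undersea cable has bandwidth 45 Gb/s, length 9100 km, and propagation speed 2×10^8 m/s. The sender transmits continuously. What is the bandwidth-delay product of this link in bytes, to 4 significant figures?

255900000 bytes

Propagation delay = 9100000 / 200000000 = 0.0455 s.
BDP = R × t_prop = 45000000000 × 0.0455 = 2047500000 bits.
In bytes: 2047500000/8 = 255900000 bytes.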